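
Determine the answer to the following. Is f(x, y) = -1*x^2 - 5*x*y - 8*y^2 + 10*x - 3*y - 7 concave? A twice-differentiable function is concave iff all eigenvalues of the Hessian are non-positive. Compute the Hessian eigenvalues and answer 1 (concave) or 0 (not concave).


The Hessian of f(x,y) = -1*x^2 - 5*x*y - 8*y^2 + 10*x - 3*y - 7 is:
H = [[-2, -5], [-5, -16]]
Trace = -2 - 16 = -18
Determinant = -2*-16 - (-5)^2 = 7
Discriminant = (-18)^2 - 4*7 = 296.0
Eigenvalues: lambda_1 = -17.6023, lambda_2 = -0.3977
The function is concave.

1


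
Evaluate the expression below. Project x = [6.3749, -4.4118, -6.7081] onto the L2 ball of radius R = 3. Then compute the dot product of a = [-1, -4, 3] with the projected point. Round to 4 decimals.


Step 1: Compute ||x|| (intermediates to 6 decimals).
||x|| = sqrt(6.3749^2 + (-4.4118)^2 + (-6.7081)^2) = 10.251923
Step 2: Project.
Since ||x|| > R, scale = R/||x|| = 3/10.251923 = 0.292628, proj(x) = scale * x
proj(x) = [1.865474, -1.291016, -1.962978]
Step 3: Dot product.
a^T * proj(x) = -1*1.865474 - 4*(-1.291016) + 3*(-1.962978) = -2.5903


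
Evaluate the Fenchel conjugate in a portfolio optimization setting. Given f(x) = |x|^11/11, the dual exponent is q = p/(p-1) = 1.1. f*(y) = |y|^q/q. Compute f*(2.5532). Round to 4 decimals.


The conjugate exponent q satisfies 1/p + 1/q = 1.
p = 11, so q = 11/(11 - 1) = 1.1
|y|^q = 2.5532^1.1 = 2.8041
f*(2.5532) = 2.8041 / 1.1 = 2.5492


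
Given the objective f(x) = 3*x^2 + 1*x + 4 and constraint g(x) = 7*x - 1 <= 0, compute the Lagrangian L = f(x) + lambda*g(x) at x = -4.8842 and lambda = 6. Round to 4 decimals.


Step 1: Evaluate f(x).
f(-4.8842) = 3*(-4.8842)^2 + 1*(-4.8842) + 4 = 70.682
Step 2: Evaluate g(x).
g(-4.8842) = 7*-4.8842 - 1 = -35.1894
Step 3: Compute Lagrangian.
L = 70.682 + 6*-35.1894 = -140.4544


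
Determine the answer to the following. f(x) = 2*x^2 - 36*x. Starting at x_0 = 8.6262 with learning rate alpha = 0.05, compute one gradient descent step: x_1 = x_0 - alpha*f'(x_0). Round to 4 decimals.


We compute the gradient at x_0 and apply the update.
f'(x) = 4*x - 36
f'(8.6262) = 4*8.6262 - 36 = -1.4952
x_1 = 8.6262 - 0.05*-1.4952 = 8.701


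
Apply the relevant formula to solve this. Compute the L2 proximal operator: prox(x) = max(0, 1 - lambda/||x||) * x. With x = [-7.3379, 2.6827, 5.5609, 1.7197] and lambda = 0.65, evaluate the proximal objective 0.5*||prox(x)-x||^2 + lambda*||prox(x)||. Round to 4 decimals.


Step 1: Compute ||x||.
||x|| = 9.7428
Step 2: Compute scaling factor.
scale = max(0, 1 - 0.65/9.7428) = 0.9333
Step 3: prox(x) = [-6.8483, 2.5037, 5.1899, 1.605]
||prox(x)|| = 9.0928
Step 4: Proximal objective.
0.5*||prox-x||^2 = 0.2113
lambda*||prox|| = 5.9103
Total = 6.1216


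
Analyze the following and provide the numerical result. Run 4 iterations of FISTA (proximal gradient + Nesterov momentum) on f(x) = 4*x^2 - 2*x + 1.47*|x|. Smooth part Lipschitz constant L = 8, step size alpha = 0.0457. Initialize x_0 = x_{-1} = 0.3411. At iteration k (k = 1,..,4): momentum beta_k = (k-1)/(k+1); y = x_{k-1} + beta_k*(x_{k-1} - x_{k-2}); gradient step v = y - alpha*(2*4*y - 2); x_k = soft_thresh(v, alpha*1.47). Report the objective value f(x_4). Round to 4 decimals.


FISTA on f(x) = 4*x^2 - 2*x + 1.47*|x|
L = 8, alpha = 0.0457
Iteration 1: beta = 0.0, y = 0.3411 + 0.0*(0.3411 - 0.3411) = 0.3411
  grad(y) = 0.7288, v = y - alpha*grad = 0.3078
  prox(v) = soft_thresh(0.3078, 0.0672) = 0.2406
Iteration 2: beta = 0.3333, y = 0.2406 + 0.3333*(0.2406 - 0.3411) = 0.2071
  grad(y) = -0.343, v = y - alpha*grad = 0.2228
  prox(v) = soft_thresh(0.2228, 0.0672) = 0.1556
Iteration 3: beta = 0.5, y = 0.1556 + 0.5*(0.1556 - 0.2406) = 0.1131
  grad(y) = -1.095, v = y - alpha*grad = 0.1632
  prox(v) = soft_thresh(0.1632, 0.0672) = 0.096
Iteration 4: beta = 0.6, y = 0.096 + 0.6*(0.096 - 0.1556) = 0.0602
  grad(y) = -1.5184, v = y - alpha*grad = 0.1296
  prox(v) = soft_thresh(0.1296, 0.0672) = 0.0624
f(x_4) = 4*0.0624^2 - 2*0.0624 + 1.47*|0.0624| = -0.0175


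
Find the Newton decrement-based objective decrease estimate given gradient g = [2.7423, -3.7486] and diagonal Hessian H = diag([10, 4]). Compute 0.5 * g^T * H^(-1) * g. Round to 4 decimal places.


Step 1: H is diagonal, so H^(-1) * g = [0.2742, -0.9372].
Step 2: g^T H^(-1) g = sum_i g_i^2 / H_ii
  = (2.7423)^2/10 + (-3.7486)^2/4
  = 0.752 + 3.513 = 4.265
Step 3: Objective decrease = 0.5 * g^T H^(-1) g = 2.1325


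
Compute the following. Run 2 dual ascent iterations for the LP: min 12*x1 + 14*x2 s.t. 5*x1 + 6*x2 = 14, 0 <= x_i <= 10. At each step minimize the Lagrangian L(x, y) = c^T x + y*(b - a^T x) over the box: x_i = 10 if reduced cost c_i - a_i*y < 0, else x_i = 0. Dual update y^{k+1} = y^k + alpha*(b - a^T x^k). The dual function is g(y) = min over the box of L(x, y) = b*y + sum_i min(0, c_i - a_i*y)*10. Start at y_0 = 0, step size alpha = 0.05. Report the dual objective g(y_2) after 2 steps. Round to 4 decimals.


Dual ascent for LP: min 12*x1 + 14*x2, 5*x1 + 6*x2 = 14, 0 <= x_i <= 10
Step 1: y^k = 0.0, reduced costs: (12.0, 14.0)
  x^k = (0.0, 0.0), subgradient = b - a^T x = 14.0
  y^{k+1} = 0.0 + 0.05*14.0 = 0.7
Step 2: y^k = 0.7, reduced costs: (8.5, 9.8)
  x^k = (0.0, 0.0), subgradient = b - a^T x = 14.0
  y^{k+1} = 0.7 + 0.05*14.0 = 1.4
Dual objective at y_2 = 1.4: reduced costs (5.0, 5.6), box minimizer x = (0.0, 0.0)
g(y_2) = b*y + (c1 - a1*y)*x1 + (c2 - a2*y)*x2 = 14*1.4 + 5.0*0.0 + 5.6*0.0 = 19.6 + 0.0 + 0.0 = 19.6


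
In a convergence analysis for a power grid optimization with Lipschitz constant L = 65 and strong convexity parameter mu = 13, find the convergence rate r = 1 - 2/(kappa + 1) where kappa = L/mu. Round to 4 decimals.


Step 1: Compute the condition number.
kappa = L/mu = 65/13 = 5.0
Step 2: Compute the convergence rate.
r = 1 - 2/(kappa + 1) = 1 - 2*mu/(L + mu) = (L - mu)/(L + mu) = 52/78 = 0.6667


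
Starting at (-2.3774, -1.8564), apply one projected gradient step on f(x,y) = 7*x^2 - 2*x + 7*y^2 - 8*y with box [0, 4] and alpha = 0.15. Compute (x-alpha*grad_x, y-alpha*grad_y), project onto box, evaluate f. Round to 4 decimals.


Step 1: Compute gradient at (-2.3774, -1.8564).
grad_x = 2*7*-2.3774 - 2 = -35.2836
grad_y = 2*7*-1.8564 - 8 = -33.9896
Step 2: Gradient step.
x_raw = -2.3774 - 0.15*-35.2836 = 2.9151
y_raw = -1.8564 - 0.15*-33.9896 = 3.242
Step 3: Project onto [0, 4].
x_proj = clip(2.9151) = 2.9151
y_proj = clip(3.242) = 3.242
Step 4: Evaluate f.
f(2.9151, 3.242) = 101.2955


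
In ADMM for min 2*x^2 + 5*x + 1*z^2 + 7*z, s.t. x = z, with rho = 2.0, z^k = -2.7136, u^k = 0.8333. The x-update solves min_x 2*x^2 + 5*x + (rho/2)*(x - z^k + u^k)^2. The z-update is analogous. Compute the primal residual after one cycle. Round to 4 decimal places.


ADMM iteration with rho = 2.0, z^k = -2.7136, u^k = 0.8333
Step 1: x-update.
Minimize 2*x^2 + 5*x + (2.0/2)*(x + 2.7136 + 0.8333)^2
FOC: (2*2 + 2.0)*x = -5 + 2.0*(-2.7136 - 0.8333)
x^{k+1} = -2.0156
Step 2: z-update.
Minimize 1*z^2 + 7*z + (2.0/2)*(-2.0156 - z + 0.8333)^2
FOC: (2*1 + 2.0)*z = -7 + 2.0*(-2.0156 + 0.8333)
z^{k+1} = -2.3412
Step 3: u-update.
u^{k+1} = 0.8333 - 2.0156 + 2.3412 = 1.1588
Step 4: Primal residual = |-2.0156 + 2.3412| = 0.3255


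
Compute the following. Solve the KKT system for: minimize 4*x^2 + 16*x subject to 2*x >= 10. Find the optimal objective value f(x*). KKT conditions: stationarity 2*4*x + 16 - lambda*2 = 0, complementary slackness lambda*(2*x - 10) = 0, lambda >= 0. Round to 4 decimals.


Step 1: Try lambda = 0 (constraint inactive).
x_unc = -16/(2*4) = -2.0
Check: 2*-2.0 = -4.0 < 10 -- violated!
Step 2: Constraint must be active: 2*x = 10
x* = 10/2 = 5.0
lambda = (2*4*5.0 + 16)/2 = 28.0
Step 3: Compute optimal value.
f(x*) = 4*5.0^2 + 16*5.0 = 180.0


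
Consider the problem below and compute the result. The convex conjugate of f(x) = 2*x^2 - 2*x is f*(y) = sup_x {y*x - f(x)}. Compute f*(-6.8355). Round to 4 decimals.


f*(y) = sup_x {y*x - a*x^2 - b*x} = sup_x {(y-b)*x - a*x^2}
FOC: (y - b) - 2a*x = 0 => x* = (y - b)/(2a)
x* = (-6.8355 + 2)/(2*2) = -1.2089
f*(-6.8355) = (y-b)^2/(4a) = (-6.8355 + 2)^2/(4*2)
= 23.3821/8 = 2.9228


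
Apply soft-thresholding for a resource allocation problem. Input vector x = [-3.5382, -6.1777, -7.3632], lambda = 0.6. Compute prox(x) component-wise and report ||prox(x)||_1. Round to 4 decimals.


Soft-thresholding with lambda = 0.6:
prox(-3.5382) = sign(-3.5382)*max(|-3.5382| - 0.6, 0) = -2.9382
prox(-6.1777) = sign(-6.1777)*max(|-6.1777| - 0.6, 0) = -5.5777
prox(-7.3632) = sign(-7.3632)*max(|-7.3632| - 0.6, 0) = -6.7632
prox(x) = [-2.9382, -5.5777, -6.7632]
||prox(x)||_1 = 2.9382 + 5.5777 + 6.7632 = 15.2791


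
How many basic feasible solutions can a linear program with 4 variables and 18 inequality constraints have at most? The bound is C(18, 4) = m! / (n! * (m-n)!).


Each vertex corresponds to some choice of n active constraints out of m, so the number of vertices is at most C(m, n) = m! / (n!(m-n)!).
m = 18, n = 4
Numerator: 18 * 17 * 16 * 15
Denominator: 4! = 24
C(18, 4) = 3060


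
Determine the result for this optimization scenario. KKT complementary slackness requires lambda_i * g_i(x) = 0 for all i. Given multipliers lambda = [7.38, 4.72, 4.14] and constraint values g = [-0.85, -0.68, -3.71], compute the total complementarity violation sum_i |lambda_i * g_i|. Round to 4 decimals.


KKT complementary slackness check:
lambda_1 * g_1 = 7.38 * -0.85 = -6.273
lambda_2 * g_2 = 4.72 * -0.68 = -3.2096
lambda_3 * g_3 = 4.14 * -3.71 = -15.3594
Total violation = 6.273 + 3.2096 + 15.3594 = 24.842


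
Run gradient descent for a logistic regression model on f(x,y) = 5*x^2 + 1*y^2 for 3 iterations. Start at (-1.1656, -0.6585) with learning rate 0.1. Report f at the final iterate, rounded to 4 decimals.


Gradient descent on f(x,y) = 5*x^2 + 1*y^2.
Starting point: (-1.1656, -0.6585), alpha = 0.1
Step 1: grad_x = 2*5*-1.1656 = -11.656, grad_y = 2*1*-0.6585 = -1.317
  x_1 = -1.1656 - 0.1*-11.656 = 0.0
  y_1 = -0.6585 - 0.1*-1.317 = -0.5268
Step 2: grad_x = 2*5*0.0 = 0.0, grad_y = 2*1*-0.5268 = -1.0536
  x_2 = 0.0 - 0.1*0.0 = 0.0
  y_2 = -0.5268 - 0.1*-1.0536 = -0.4214
Step 3: grad_x = 2*5*0.0 = 0.0, grad_y = 2*1*-0.4214 = -0.8429
  x_3 = 0.0 - 0.1*0.0 = 0.0
  y_3 = -0.4214 - 0.1*-0.8429 = -0.3372
f(0.0, -0.3372) = 5*0.0^2 + 1*(-0.3372)^2 = 0.1137


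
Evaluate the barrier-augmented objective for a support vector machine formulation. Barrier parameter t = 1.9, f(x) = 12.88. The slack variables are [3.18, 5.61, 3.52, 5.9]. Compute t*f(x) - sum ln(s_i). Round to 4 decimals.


Step 1: Compute log-barrier.
ln values: [1.1569, 1.7246, 1.2585, 1.775]
phi = -(1.1569 + 1.7246 + 1.2585 + 1.775) = -5.9148
Step 2: Compute augmented objective.
t*f(x) = 1.9*12.88 = 24.472
Total = 24.472 - 5.9148 = 18.5572


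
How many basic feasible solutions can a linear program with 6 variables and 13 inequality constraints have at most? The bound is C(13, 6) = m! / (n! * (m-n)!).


Each vertex corresponds to some choice of n active constraints out of m, so the number of vertices is at most C(m, n) = m! / (n!(m-n)!).
m = 13, n = 6
Numerator: 13 * 12 * 11 * 10 * 9 * 8
Denominator: 6! = 720
C(13, 6) = 1716


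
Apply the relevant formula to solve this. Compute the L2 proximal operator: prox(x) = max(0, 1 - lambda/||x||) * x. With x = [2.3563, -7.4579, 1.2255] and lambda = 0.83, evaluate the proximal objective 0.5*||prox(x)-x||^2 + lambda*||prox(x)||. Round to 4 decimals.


Step 1: Compute ||x||.
||x|| = 7.9167
Step 2: Compute scaling factor.
scale = max(0, 1 - 0.83/7.9167) = 0.8952
Step 3: prox(x) = [2.1093, -6.676, 1.097]
||prox(x)|| = 7.0867
Step 4: Proximal objective.
0.5*||prox-x||^2 = 0.3445
lambda*||prox|| = 5.882
Total = 6.2264


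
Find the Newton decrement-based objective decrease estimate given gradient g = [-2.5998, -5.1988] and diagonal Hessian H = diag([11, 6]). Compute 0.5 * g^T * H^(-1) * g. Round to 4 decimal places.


Step 1: H is diagonal, so H^(-1) * g = [-0.2363, -0.8665].
Step 2: g^T H^(-1) g = sum_i g_i^2 / H_ii
  = (-2.5998)^2/11 + (-5.1988)^2/6
  = 0.6145 + 4.5046 = 5.119
Step 3: Objective decrease = 0.5 * g^T H^(-1) g = 2.5595


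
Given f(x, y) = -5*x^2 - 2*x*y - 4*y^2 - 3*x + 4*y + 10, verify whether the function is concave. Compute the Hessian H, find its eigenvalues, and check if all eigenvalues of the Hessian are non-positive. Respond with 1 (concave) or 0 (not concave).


The Hessian of f(x,y) = -5*x^2 - 2*x*y - 4*y^2 - 3*x + 4*y + 10 is:
H = [[-10, -2], [-2, -8]]
Trace = -10 - 8 = -18
Determinant = -10*-8 - (-2)^2 = 76
Discriminant = (-18)^2 - 4*76 = 20.0
Eigenvalues: lambda_1 = -11.2361, lambda_2 = -6.7639
The function is concave.

1


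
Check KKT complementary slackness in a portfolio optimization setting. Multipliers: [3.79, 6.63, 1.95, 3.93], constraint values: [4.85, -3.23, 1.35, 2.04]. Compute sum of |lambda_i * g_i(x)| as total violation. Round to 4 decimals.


KKT complementary slackness check:
lambda_1 * g_1 = 3.79 * 4.85 = 18.3815
lambda_2 * g_2 = 6.63 * -3.23 = -21.4149
lambda_3 * g_3 = 1.95 * 1.35 = 2.6325
lambda_4 * g_4 = 3.93 * 2.04 = 8.0172
Total violation = 18.3815 + 21.4149 + 2.6325 + 8.0172 = 50.4461


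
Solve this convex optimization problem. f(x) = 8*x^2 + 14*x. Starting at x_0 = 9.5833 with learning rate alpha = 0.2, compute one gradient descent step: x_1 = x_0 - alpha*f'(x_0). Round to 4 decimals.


We compute the gradient at x_0 and apply the update.
f'(x) = 16*x + 14
f'(9.5833) = 16*9.5833 + 14 = 167.3328
x_1 = 9.5833 - 0.2*167.3328 = -23.8833


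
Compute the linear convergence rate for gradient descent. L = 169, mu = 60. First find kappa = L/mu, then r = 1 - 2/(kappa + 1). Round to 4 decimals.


Step 1: Compute the condition number.
kappa = L/mu = 169/60 = 2.8167
Step 2: Compute the convergence rate.
r = 1 - 2/(kappa + 1) = 1 - 2*mu/(L + mu) = (L - mu)/(L + mu) = 109/229 = 0.476


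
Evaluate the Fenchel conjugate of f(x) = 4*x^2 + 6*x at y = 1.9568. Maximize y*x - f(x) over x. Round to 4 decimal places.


f*(y) = sup_x {y*x - a*x^2 - b*x} = sup_x {(y-b)*x - a*x^2}
FOC: (y - b) - 2a*x = 0 => x* = (y - b)/(2a)
x* = (1.9568 - 6)/(2*4) = -0.5054
f*(1.9568) = (y-b)^2/(4a) = (1.9568 - 6)^2/(4*4)
= 16.3475/16 = 1.0217


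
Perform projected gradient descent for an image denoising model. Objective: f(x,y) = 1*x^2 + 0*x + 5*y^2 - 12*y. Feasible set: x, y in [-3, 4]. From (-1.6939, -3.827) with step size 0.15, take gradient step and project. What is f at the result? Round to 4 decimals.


Step 1: Compute gradient at (-1.6939, -3.827).
grad_x = 2*1*-1.6939 + 0 = -3.3878
grad_y = 2*5*-3.827 - 12 = -50.27
Step 2: Gradient step.
x_raw = -1.6939 - 0.15*-3.3878 = -1.1857
y_raw = -3.827 - 0.15*-50.27 = 3.7135
Step 3: Project onto [-3, 4].
x_proj = clip(-1.1857) = -1.1857
y_proj = clip(3.7135) = 3.7135
Step 4: Evaluate f.
f(-1.1857, 3.7135) = 25.7944


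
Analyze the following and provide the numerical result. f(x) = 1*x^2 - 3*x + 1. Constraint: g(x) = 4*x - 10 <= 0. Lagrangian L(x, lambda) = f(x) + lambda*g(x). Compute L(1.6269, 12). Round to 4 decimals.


Step 1: Evaluate f(x).
f(1.6269) = 1*1.6269^2 - 3*1.6269 + 1 = -1.2339
Step 2: Evaluate g(x).
g(1.6269) = 4*1.6269 - 10 = -3.4924
Step 3: Compute Lagrangian.
L = -1.2339 + 12*-3.4924 = -43.1427


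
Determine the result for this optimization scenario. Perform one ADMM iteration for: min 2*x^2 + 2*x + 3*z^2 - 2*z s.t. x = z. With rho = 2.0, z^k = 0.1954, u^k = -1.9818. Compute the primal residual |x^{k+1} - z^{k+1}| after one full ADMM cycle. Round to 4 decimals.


ADMM iteration with rho = 2.0, z^k = 0.1954, u^k = -1.9818
Step 1: x-update.
Minimize 2*x^2 + 2*x + (2.0/2)*(x - 0.1954 - 1.9818)^2
FOC: (2*2 + 2.0)*x = -2 + 2.0*(0.1954 + 1.9818)
x^{k+1} = 0.3924
Step 2: z-update.
Minimize 3*z^2 - 2*z + (2.0/2)*(0.3924 - z - 1.9818)^2
FOC: (2*3 + 2.0)*z = 2 + 2.0*(0.3924 - 1.9818)
z^{k+1} = -0.1474
Step 3: u-update.
u^{k+1} = -1.9818 + 0.3924 + 0.1474 = -1.4421
Step 4: Primal residual = |0.3924 + 0.1474| = 0.5398


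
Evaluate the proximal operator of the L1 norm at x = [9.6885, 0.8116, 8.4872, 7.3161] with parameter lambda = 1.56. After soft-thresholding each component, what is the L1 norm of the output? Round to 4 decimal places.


Soft-thresholding with lambda = 1.56:
prox(9.6885) = sign(9.6885)*max(|9.6885| - 1.56, 0) = 8.1285
prox(0.8116) = sign(0.8116)*max(|0.8116| - 1.56, 0) = 0.0
prox(8.4872) = sign(8.4872)*max(|8.4872| - 1.56, 0) = 6.9272
prox(7.3161) = sign(7.3161)*max(|7.3161| - 1.56, 0) = 5.7561
prox(x) = [8.1285, 0.0, 6.9272, 5.7561]
||prox(x)||_1 = 8.1285 + 0.0 + 6.9272 + 5.7561 = 20.8118


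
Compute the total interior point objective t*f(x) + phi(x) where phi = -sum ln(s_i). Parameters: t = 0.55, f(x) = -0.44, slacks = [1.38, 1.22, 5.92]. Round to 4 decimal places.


Step 1: Compute log-barrier.
ln values: [0.3221, 0.1989, 1.7783]
phi = -(0.3221 + 0.1989 + 1.7783) = -2.2993
Step 2: Compute augmented objective.
t*f(x) = 0.55*-0.44 = -0.242
Total = -0.242 - 2.2993 = -2.5413


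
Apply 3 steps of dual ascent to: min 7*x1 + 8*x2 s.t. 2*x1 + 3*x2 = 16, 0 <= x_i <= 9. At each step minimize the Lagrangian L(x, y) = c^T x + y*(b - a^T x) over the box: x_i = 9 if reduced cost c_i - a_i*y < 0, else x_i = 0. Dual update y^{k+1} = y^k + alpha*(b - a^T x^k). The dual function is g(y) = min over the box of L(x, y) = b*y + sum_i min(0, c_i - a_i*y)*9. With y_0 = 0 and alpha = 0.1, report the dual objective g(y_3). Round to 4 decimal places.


Dual ascent for LP: min 7*x1 + 8*x2, 2*x1 + 3*x2 = 16, 0 <= x_i <= 9
Step 1: y^k = 0.0, reduced costs: (7.0, 8.0)
  x^k = (0.0, 0.0), subgradient = b - a^T x = 16.0
  y^{k+1} = 0.0 + 0.1*16.0 = 1.6
Step 2: y^k = 1.6, reduced costs: (3.8, 3.2)
  x^k = (0.0, 0.0), subgradient = b - a^T x = 16.0
  y^{k+1} = 1.6 + 0.1*16.0 = 3.2
Step 3: y^k = 3.2, reduced costs: (0.6, -1.6)
  x^k = (0.0, 9.0), subgradient = b - a^T x = -11.0
  y^{k+1} = 3.2 + 0.1*-11.0 = 2.1
Dual objective at y_3 = 2.1: reduced costs (2.8, 1.7), box minimizer x = (0.0, 0.0)
g(y_3) = b*y + (c1 - a1*y)*x1 + (c2 - a2*y)*x2 = 16*2.1 + 2.8*0.0 + 1.7*0.0 = 33.6 + 0.0 + 0.0 = 33.6


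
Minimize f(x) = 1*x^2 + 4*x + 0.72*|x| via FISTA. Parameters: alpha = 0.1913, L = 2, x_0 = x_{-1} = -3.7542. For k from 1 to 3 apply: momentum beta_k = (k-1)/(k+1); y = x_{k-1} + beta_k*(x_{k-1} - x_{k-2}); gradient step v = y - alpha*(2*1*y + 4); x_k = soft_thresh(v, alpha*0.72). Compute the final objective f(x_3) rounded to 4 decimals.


FISTA on f(x) = 1*x^2 + 4*x + 0.72*|x|
L = 2, alpha = 0.1913
Iteration 1: beta = 0.0, y = -3.7542 + 0.0*(-3.7542 + 3.7542) = -3.7542
  grad(y) = -3.5084, v = y - alpha*grad = -3.083
  prox(v) = soft_thresh(-3.083, 0.1377) = -2.9453
Iteration 2: beta = 0.3333, y = -2.9453 + 0.3333*(-2.9453 + 3.7542) = -2.6757
  grad(y) = -1.3514, v = y - alpha*grad = -2.4172
  prox(v) = soft_thresh(-2.4172, 0.1377) = -2.2794
Iteration 3: beta = 0.5, y = -2.2794 + 0.5*(-2.2794 + 2.9453) = -1.9465
  grad(y) = 0.107, v = y - alpha*grad = -1.967
  prox(v) = soft_thresh(-1.967, 0.1377) = -1.8292
f(x_3) = 1*(-1.8292)^2 + 4*(-1.8292) + 0.72*|-1.8292| = -2.6538


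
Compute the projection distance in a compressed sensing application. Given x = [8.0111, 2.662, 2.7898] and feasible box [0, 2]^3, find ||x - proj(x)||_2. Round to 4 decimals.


Project each component onto [0, 2].
clip(8.0111) = 2.0, clip(2.662) = 2.0, clip(2.7898) = 2.0
Projection = [2.0, 2.0, 2.0]
Squared diffs: [36.1333, 0.4382, 0.6238]
Distance = sqrt(37.1953) = 6.0988


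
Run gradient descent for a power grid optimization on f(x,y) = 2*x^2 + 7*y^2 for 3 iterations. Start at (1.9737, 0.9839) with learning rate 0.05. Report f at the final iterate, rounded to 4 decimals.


Gradient descent on f(x,y) = 2*x^2 + 7*y^2.
Starting point: (1.9737, 0.9839), alpha = 0.05
Step 1: grad_x = 2*2*1.9737 = 7.8948, grad_y = 2*7*0.9839 = 13.7746
  x_1 = 1.9737 - 0.05*7.8948 = 1.579
  y_1 = 0.9839 - 0.05*13.7746 = 0.2952
Step 2: grad_x = 2*2*1.579 = 6.3158, grad_y = 2*7*0.2952 = 4.1324
  x_2 = 1.579 - 0.05*6.3158 = 1.2632
  y_2 = 0.2952 - 0.05*4.1324 = 0.0886
Step 3: grad_x = 2*2*1.2632 = 5.0527, grad_y = 2*7*0.0886 = 1.2397
  x_3 = 1.2632 - 0.05*5.0527 = 1.0105
  y_3 = 0.0886 - 0.05*1.2397 = 0.0266
f(1.0105, 0.0266) = 2*1.0105^2 + 7*0.0266^2 = 2.0473


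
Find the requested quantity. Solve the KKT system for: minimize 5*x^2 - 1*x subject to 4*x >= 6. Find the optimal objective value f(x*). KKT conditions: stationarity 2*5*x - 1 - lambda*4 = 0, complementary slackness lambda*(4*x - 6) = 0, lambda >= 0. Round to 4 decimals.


Step 1: Try lambda = 0 (constraint inactive).
x_unc = 1/(2*5) = 0.1
Check: 4*0.1 = 0.4 < 6 -- violated!
Step 2: Constraint must be active: 4*x = 6
x* = 6/4 = 1.5
lambda = (2*5*1.5 - 1)/4 = 3.5
Step 3: Compute optimal value.
f(x*) = 5*1.5^2 - 1*1.5 = 9.75


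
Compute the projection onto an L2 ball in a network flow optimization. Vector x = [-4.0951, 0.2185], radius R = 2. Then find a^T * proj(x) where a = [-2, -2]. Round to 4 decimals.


Step 1: Compute ||x|| (intermediates to 6 decimals).
||x|| = sqrt((-4.0951)^2 + 0.2185^2) = 4.100925
Step 2: Project.
Since ||x|| > R, scale = R/||x|| = 2/4.100925 = 0.487695, proj(x) = scale * x
proj(x) = [-1.99716, 0.106561]
Step 3: Dot product.
a^T * proj(x) = -2*(-1.99716) - 2*0.106561 = 3.7812


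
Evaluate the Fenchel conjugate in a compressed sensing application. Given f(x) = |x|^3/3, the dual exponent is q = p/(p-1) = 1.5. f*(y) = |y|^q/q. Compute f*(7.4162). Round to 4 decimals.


The conjugate exponent q satisfies 1/p + 1/q = 1.
p = 3, so q = 3/(3 - 1) = 1.5
|y|^q = 7.4162^1.5 = 20.1963
f*(7.4162) = 20.1963 / 1.5 = 13.4642


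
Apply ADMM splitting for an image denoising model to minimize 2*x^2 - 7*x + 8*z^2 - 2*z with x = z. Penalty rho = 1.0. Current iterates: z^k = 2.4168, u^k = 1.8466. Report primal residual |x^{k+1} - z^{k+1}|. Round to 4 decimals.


ADMM iteration with rho = 1.0, z^k = 2.4168, u^k = 1.8466
Step 1: x-update.
Minimize 2*x^2 - 7*x + (1.0/2)*(x - 2.4168 + 1.8466)^2
FOC: (2*2 + 1.0)*x = 7 + 1.0*(2.4168 - 1.8466)
x^{k+1} = 1.514
Step 2: z-update.
Minimize 8*z^2 - 2*z + (1.0/2)*(1.514 - z + 1.8466)^2
FOC: (2*8 + 1.0)*z = 2 + 1.0*(1.514 + 1.8466)
z^{k+1} = 0.3153
Step 3: u-update.
u^{k+1} = 1.8466 + 1.514 - 0.3153 = 3.0453
Step 4: Primal residual = |1.514 - 0.3153| = 1.1987


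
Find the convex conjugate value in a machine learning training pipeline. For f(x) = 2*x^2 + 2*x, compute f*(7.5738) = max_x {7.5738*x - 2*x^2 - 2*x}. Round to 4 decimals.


f*(y) = sup_x {y*x - a*x^2 - b*x} = sup_x {(y-b)*x - a*x^2}
FOC: (y - b) - 2a*x = 0 => x* = (y - b)/(2a)
x* = (7.5738 - 2)/(2*2) = 1.3935
f*(7.5738) = (y-b)^2/(4a) = (7.5738 - 2)^2/(4*2)
= 31.0672/8 = 3.8834


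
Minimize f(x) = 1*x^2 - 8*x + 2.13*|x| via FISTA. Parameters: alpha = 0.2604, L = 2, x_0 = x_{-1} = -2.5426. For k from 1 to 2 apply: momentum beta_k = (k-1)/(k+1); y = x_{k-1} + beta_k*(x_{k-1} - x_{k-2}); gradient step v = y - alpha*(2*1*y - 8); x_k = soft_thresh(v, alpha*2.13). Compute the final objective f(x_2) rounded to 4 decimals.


FISTA on f(x) = 1*x^2 - 8*x + 2.13*|x|
L = 2, alpha = 0.2604
Iteration 1: beta = 0.0, y = -2.5426 + 0.0*(-2.5426 + 2.5426) = -2.5426
  grad(y) = -13.0852, v = y - alpha*grad = 0.8648
  prox(v) = soft_thresh(0.8648, 0.5547) = 0.3101
Iteration 2: beta = 0.3333, y = 0.3101 + 0.3333*(0.3101 + 2.5426) = 1.261
  grad(y) = -5.4779, v = y - alpha*grad = 2.6875
  prox(v) = soft_thresh(2.6875, 0.5547) = 2.1328
f(x_2) = 1*2.1328^2 - 8*2.1328 + 2.13*|2.1328| = -7.9708


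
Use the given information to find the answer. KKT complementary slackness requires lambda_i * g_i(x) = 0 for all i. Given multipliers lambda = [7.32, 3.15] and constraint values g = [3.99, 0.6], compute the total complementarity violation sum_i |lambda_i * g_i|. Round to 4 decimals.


KKT complementary slackness check:
lambda_1 * g_1 = 7.32 * 3.99 = 29.2068
lambda_2 * g_2 = 3.15 * 0.6 = 1.89
Total violation = 29.2068 + 1.89 = 31.0968


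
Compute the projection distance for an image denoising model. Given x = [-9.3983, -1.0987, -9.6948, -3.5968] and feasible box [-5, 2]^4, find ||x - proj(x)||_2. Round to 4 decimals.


Project each component onto [-5, 2].
clip(-9.3983) = -5.0, clip(-1.0987) = -1.0987, clip(-9.6948) = -5.0, clip(-3.5968) = -3.5968
Projection = [-5.0, -1.0987, -5.0, -3.5968]
Squared diffs: [19.345, 0.0, 22.0411, 0.0]
Distance = sqrt(41.3861) = 6.4332


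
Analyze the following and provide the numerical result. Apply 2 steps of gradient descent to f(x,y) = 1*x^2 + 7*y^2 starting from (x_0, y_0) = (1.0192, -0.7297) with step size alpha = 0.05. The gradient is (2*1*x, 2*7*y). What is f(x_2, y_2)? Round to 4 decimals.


Gradient descent on f(x,y) = 1*x^2 + 7*y^2.
Starting point: (1.0192, -0.7297), alpha = 0.05
Step 1: grad_x = 2*1*1.0192 = 2.0384, grad_y = 2*7*-0.7297 = -10.2158
  x_1 = 1.0192 - 0.05*2.0384 = 0.9173
  y_1 = -0.7297 - 0.05*-10.2158 = -0.2189
Step 2: grad_x = 2*1*0.9173 = 1.8346, grad_y = 2*7*-0.2189 = -3.0647
  x_2 = 0.9173 - 0.05*1.8346 = 0.8256
  y_2 = -0.2189 - 0.05*-3.0647 = -0.0657
f(0.8256, -0.0657) = 1*0.8256^2 + 7*(-0.0657)^2 = 0.7117


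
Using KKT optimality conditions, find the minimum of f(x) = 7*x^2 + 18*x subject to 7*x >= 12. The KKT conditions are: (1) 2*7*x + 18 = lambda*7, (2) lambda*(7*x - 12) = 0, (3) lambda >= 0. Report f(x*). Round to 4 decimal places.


Step 1: Try lambda = 0 (constraint inactive).
x_unc = -18/(2*7) = -1.2857
Check: 7*-1.2857 = -8.9999 < 12 -- violated!
Step 2: Constraint must be active: 7*x = 12
x* = 12/7 = 1.7143 (rounded; the exact value 12/7 is used below)
lambda = (2*7*(12/7) + 18)/7 = 6.0
Step 3: Compute optimal value.
f(x*) = 7*(12/7)^2 + 18*(12/7) = 51.4286


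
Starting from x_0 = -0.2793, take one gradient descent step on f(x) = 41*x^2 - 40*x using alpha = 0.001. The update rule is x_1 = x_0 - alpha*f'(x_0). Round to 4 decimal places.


We compute the gradient at x_0 and apply the update.
f'(x) = 82*x - 40
f'(-0.2793) = 82*-0.2793 - 40 = -62.9026
x_1 = -0.2793 - 0.001*-62.9026 = -0.2164


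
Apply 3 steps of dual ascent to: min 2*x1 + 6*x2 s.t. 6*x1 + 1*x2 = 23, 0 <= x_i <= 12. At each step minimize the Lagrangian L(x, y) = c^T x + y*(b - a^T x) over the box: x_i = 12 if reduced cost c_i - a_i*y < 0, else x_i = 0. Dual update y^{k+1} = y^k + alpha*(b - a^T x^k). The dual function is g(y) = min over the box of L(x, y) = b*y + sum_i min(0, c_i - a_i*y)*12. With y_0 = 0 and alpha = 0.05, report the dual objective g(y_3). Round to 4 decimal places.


Dual ascent for LP: min 2*x1 + 6*x2, 6*x1 + 1*x2 = 23, 0 <= x_i <= 12
Step 1: y^k = 0.0, reduced costs: (2.0, 6.0)
  x^k = (0.0, 0.0), subgradient = b - a^T x = 23.0
  y^{k+1} = 0.0 + 0.05*23.0 = 1.15
Step 2: y^k = 1.15, reduced costs: (-4.9, 4.85)
  x^k = (12.0, 0.0), subgradient = b - a^T x = -49.0
  y^{k+1} = 1.15 + 0.05*-49.0 = -1.3
Step 3: y^k = -1.3, reduced costs: (9.8, 7.3)
  x^k = (0.0, 0.0), subgradient = b - a^T x = 23.0
  y^{k+1} = -1.3 + 0.05*23.0 = -0.15
Dual objective at y_3 = -0.15: reduced costs (2.9, 6.15), box minimizer x = (0.0, 0.0)
g(y_3) = b*y + (c1 - a1*y)*x1 + (c2 - a2*y)*x2 = 23*(-0.15) + 2.9*0.0 + 6.15*0.0 = -3.45 + 0.0 + 0.0 = -3.45


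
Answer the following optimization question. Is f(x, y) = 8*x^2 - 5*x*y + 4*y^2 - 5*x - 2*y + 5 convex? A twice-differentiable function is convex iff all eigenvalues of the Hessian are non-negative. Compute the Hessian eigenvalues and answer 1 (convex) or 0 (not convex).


The Hessian of f(x,y) = 8*x^2 - 5*x*y + 4*y^2 - 5*x - 2*y + 5 is:
H = [[16, -5], [-5, 8]]
Trace = 16 + 8 = 24
Determinant = 16*8 - (-5)^2 = 103
Discriminant = (24)^2 - 4*103 = 164.0
Eigenvalues: lambda_1 = 5.5969, lambda_2 = 18.4031
The function is convex.

1


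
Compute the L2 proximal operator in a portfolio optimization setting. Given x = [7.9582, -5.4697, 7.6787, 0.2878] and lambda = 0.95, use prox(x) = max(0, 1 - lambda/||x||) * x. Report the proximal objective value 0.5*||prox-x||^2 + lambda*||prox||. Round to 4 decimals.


Step 1: Compute ||x||.
||x|| = 12.3408
Step 2: Compute scaling factor.
scale = max(0, 1 - 0.95/12.3408) = 0.923
Step 3: prox(x) = [7.3456, -5.0486, 7.0876, 0.2656]
||prox(x)|| = 11.3908
Step 4: Proximal objective.
0.5*||prox-x||^2 = 0.4513
lambda*||prox|| = 10.8213
Total = 11.2725


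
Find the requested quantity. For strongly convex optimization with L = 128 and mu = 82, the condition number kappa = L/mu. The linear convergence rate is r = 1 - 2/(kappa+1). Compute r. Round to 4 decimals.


Step 1: Compute the condition number.
kappa = L/mu = 128/82 = 1.561
Step 2: Compute the convergence rate.
r = 1 - 2/(kappa + 1) = 1 - 2*mu/(L + mu) = (L - mu)/(L + mu) = 46/210 = 0.219


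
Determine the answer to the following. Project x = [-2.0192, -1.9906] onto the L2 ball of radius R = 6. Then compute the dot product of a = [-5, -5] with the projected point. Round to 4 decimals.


Step 1: Compute ||x|| (intermediates to 6 decimals).
||x|| = sqrt((-2.0192)^2 + (-1.9906)^2) = 2.835429
Step 2: Project.
Since ||x|| <= R, proj = x (no scaling needed).
proj(x) = [-2.0192, -1.9906]
Step 3: Dot product.
a^T * proj(x) = -5*(-2.0192) - 5*(-1.9906) = 20.049


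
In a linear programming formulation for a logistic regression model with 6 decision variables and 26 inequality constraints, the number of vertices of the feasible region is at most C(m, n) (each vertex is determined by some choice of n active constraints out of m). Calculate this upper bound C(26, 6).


Each vertex corresponds to some choice of n active constraints out of m, so the number of vertices is at most C(m, n) = m! / (n!(m-n)!).
m = 26, n = 6
Numerator: 26 * 25 * 24 * 23 * 22 * 21
Denominator: 6! = 720
C(26, 6) = 230230


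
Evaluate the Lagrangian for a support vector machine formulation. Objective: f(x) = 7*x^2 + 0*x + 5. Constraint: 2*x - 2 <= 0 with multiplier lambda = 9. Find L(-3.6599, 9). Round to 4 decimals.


Step 1: Evaluate f(x).
f(-3.6599) = 7*(-3.6599)^2 + 0*(-3.6599) + 5 = 98.7641
Step 2: Evaluate g(x).
g(-3.6599) = 2*-3.6599 - 2 = -9.3198
Step 3: Compute Lagrangian.
L = 98.7641 + 9*-9.3198 = 14.8859


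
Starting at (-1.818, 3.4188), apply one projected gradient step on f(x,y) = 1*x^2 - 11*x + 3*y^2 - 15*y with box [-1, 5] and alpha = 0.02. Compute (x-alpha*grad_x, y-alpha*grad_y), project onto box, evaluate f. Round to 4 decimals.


Step 1: Compute gradient at (-1.818, 3.4188).
grad_x = 2*1*-1.818 - 11 = -14.636
grad_y = 2*3*3.4188 - 15 = 5.5128
Step 2: Gradient step.
x_raw = -1.818 - 0.02*-14.636 = -1.5253
y_raw = 3.4188 - 0.02*5.5128 = 3.3085
Step 3: Project onto [-1, 5].
x_proj = clip(-1.5253) = -1.0
y_proj = clip(3.3085) = 3.3085
Step 4: Evaluate f.
f(-1.0, 3.3085) = -4.7888


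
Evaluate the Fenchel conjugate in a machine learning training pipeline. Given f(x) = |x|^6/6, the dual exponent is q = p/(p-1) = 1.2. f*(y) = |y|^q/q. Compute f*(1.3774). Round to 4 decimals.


The conjugate exponent q satisfies 1/p + 1/q = 1.
p = 6, so q = 6/(6 - 1) = 1.2
|y|^q = 1.3774^1.2 = 1.4685
f*(1.3774) = 1.4685 / 1.2 = 1.2237


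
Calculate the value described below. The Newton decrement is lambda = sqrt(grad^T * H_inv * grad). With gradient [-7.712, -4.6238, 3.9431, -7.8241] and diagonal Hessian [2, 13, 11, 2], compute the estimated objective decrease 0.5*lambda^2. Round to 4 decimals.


Step 1: H is diagonal, so H^(-1) * g = [-3.856, -0.3557, 0.3585, -3.9121].
Step 2: g^T H^(-1) g = sum_i g_i^2 / H_ii
  = (-7.712)^2/2 + (-4.6238)^2/13 + (3.9431)^2/11 + (-7.8241)^2/2
  = 29.7375 + 1.6446 + 1.4135 + 30.6083 = 63.4038
Step 3: Objective decrease = 0.5 * g^T H^(-1) g = 31.7019


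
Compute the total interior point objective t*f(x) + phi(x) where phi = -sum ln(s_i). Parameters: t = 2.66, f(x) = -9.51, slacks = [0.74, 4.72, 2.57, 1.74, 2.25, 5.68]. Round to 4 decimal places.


Step 1: Compute log-barrier.
ln values: [-0.3011, 1.5518, 0.9439, 0.5539, 0.8109, 1.737]
phi = -(-0.3011 + 1.5518 + 0.9439 + 0.5539 + 0.8109 + 1.737) = -5.2964
Step 2: Compute augmented objective.
t*f(x) = 2.66*-9.51 = -25.2966
Total = -25.2966 - 5.2964 = -30.593


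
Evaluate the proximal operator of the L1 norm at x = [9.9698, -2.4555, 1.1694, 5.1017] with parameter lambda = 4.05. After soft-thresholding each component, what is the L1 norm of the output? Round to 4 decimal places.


Soft-thresholding with lambda = 4.05:
prox(9.9698) = sign(9.9698)*max(|9.9698| - 4.05, 0) = 5.9198
prox(-2.4555) = sign(-2.4555)*max(|-2.4555| - 4.05, 0) = 0.0
prox(1.1694) = sign(1.1694)*max(|1.1694| - 4.05, 0) = 0.0
prox(5.1017) = sign(5.1017)*max(|5.1017| - 4.05, 0) = 1.0517
prox(x) = [5.9198, 0.0, 0.0, 1.0517]
||prox(x)||_1 = 5.9198 + 0.0 + 0.0 + 1.0517 = 6.9715


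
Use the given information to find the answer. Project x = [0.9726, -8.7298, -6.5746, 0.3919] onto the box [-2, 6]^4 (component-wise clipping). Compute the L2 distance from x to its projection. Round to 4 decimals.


Project each component onto [-2, 6].
clip(0.9726) = 0.9726, clip(-8.7298) = -2.0, clip(-6.5746) = -2.0, clip(0.3919) = 0.3919
Projection = [0.9726, -2.0, -2.0, 0.3919]
Squared diffs: [0.0, 45.2902, 20.927, 0.0]
Distance = sqrt(66.2172) = 8.1374


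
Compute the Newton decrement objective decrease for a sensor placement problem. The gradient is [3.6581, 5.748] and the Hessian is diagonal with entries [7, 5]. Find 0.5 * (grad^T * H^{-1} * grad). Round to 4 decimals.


Step 1: H is diagonal, so H^(-1) * g = [0.5226, 1.1496].
Step 2: g^T H^(-1) g = sum_i g_i^2 / H_ii
  = (3.6581)^2/7 + (5.748)^2/5
  = 1.9117 + 6.6079 = 8.5196
Step 3: Objective decrease = 0.5 * g^T H^(-1) g = 4.2598


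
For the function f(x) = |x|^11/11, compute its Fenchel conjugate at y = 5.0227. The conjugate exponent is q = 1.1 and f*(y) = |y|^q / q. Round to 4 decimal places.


The conjugate exponent q satisfies 1/p + 1/q = 1.
p = 11, so q = 11/(11 - 1) = 1.1
|y|^q = 5.0227^1.1 = 5.9024
f*(5.0227) = 5.9024 / 1.1 = 5.3658


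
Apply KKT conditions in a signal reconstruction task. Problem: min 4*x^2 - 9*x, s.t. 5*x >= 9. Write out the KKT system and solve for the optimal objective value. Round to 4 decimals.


Step 1: Try lambda = 0 (constraint inactive).
x_unc = 9/(2*4) = 1.125
Check: 5*1.125 = 5.625 < 9 -- violated!
Step 2: Constraint must be active: 5*x = 9
x* = 9/5 = 1.8
lambda = (2*4*1.8 - 9)/5 = 1.08
Step 3: Compute optimal value.
f(x*) = 4*1.8^2 - 9*1.8 = -3.24


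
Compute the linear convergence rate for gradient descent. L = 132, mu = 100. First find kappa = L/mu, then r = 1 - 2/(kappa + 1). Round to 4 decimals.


Step 1: Compute the condition number.
kappa = L/mu = 132/100 = 1.32
Step 2: Compute the convergence rate.
r = 1 - 2/(kappa + 1) = 1 - 2*mu/(L + mu) = (L - mu)/(L + mu) = 32/232 = 0.1379


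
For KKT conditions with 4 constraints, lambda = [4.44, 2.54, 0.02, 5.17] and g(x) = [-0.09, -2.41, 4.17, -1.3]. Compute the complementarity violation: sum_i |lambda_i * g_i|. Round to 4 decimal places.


KKT complementary slackness check:
lambda_1 * g_1 = 4.44 * -0.09 = -0.3996
lambda_2 * g_2 = 2.54 * -2.41 = -6.1214
lambda_3 * g_3 = 0.02 * 4.17 = 0.0834
lambda_4 * g_4 = 5.17 * -1.3 = -6.721
Total violation = 0.3996 + 6.1214 + 0.0834 + 6.721 = 13.3254


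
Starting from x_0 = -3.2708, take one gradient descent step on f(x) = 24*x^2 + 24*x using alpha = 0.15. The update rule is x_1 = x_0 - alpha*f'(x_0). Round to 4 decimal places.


We compute the gradient at x_0 and apply the update.
f'(x) = 48*x + 24
f'(-3.2708) = 48*-3.2708 + 24 = -132.9984
x_1 = -3.2708 - 0.15*-132.9984 = 16.679


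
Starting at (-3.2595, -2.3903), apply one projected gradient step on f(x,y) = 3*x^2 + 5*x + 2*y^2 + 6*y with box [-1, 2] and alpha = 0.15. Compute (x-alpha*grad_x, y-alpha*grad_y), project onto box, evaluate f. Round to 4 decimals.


Step 1: Compute gradient at (-3.2595, -2.3903).
grad_x = 2*3*-3.2595 + 5 = -14.557
grad_y = 2*2*-2.3903 + 6 = -3.5612
Step 2: Gradient step.
x_raw = -3.2595 - 0.15*-14.557 = -1.076
y_raw = -2.3903 - 0.15*-3.5612 = -1.8561
Step 3: Project onto [-1, 2].
x_proj = clip(-1.076) = -1.0
y_proj = clip(-1.8561) = -1.0
Step 4: Evaluate f.
f(-1.0, -1.0) = -6.0


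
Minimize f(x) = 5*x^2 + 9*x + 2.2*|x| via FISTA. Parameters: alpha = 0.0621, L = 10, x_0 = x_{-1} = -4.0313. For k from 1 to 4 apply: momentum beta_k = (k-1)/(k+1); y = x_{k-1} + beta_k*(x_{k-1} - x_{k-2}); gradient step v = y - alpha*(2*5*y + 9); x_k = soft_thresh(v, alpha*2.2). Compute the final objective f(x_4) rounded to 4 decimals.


FISTA on f(x) = 5*x^2 + 9*x + 2.2*|x|
L = 10, alpha = 0.0621
Iteration 1: beta = 0.0, y = -4.0313 + 0.0*(-4.0313 + 4.0313) = -4.0313
  grad(y) = -31.313, v = y - alpha*grad = -2.0868
  prox(v) = soft_thresh(-2.0868, 0.1366) = -1.9501
Iteration 2: beta = 0.3333, y = -1.9501 + 0.3333*(-1.9501 + 4.0313) = -1.2564
  grad(y) = -3.5642, v = y - alpha*grad = -1.0351
  prox(v) = soft_thresh(-1.0351, 0.1366) = -0.8985
Iteration 3: beta = 0.5, y = -0.8985 + 0.5*(-0.8985 + 1.9501) = -0.3726
  grad(y) = 5.2737, v = y - alpha*grad = -0.7001
  prox(v) = soft_thresh(-0.7001, 0.1366) = -0.5635
Iteration 4: beta = 0.6, y = -0.5635 + 0.6*(-0.5635 + 0.8985) = -0.3625
  grad(y) = 5.3747, v = y - alpha*grad = -0.6963
  prox(v) = soft_thresh(-0.6963, 0.1366) = -0.5597
f(x_4) = 5*(-0.5597)^2 + 9*(-0.5597) + 2.2*|-0.5597| = -2.2396


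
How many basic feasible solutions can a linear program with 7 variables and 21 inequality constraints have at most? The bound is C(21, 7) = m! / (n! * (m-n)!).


Each vertex corresponds to some choice of n active constraints out of m, so the number of vertices is at most C(m, n) = m! / (n!(m-n)!).
m = 21, n = 7
Numerator: 21 * 20 * 19 * 18 * 17 * 16 * 15
Denominator: 7! = 5040
C(21, 7) = 116280


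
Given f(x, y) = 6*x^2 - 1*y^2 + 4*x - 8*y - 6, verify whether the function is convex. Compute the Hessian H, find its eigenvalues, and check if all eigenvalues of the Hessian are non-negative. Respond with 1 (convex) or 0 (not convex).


The Hessian of f(x,y) = 6*x^2 - 1*y^2 + 4*x - 8*y - 6 is:
H = [[12, 0], [0, -2]]
Trace = 12 - 2 = 10
Determinant = 12*-2 - (0)^2 = -24
Discriminant = (10)^2 - 4*-24 = 196.0
Eigenvalues: lambda_1 = -2.0, lambda_2 = 12.0
The function is not convex.

0


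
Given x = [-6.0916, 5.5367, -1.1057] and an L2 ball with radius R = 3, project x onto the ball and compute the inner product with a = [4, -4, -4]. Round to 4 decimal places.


Step 1: Compute ||x|| (intermediates to 6 decimals).
||x|| = sqrt((-6.0916)^2 + 5.5367^2 + (-1.1057)^2) = 8.305734
Step 2: Project.
Since ||x|| > R, scale = R/||x|| = 3/8.305734 = 0.361196, proj(x) = scale * x
proj(x) = [-2.200262, 1.999834, -0.399374]
Step 3: Dot product.
a^T * proj(x) = 4*(-2.200262) - 4*1.999834 - 4*(-0.399374) = -15.2029


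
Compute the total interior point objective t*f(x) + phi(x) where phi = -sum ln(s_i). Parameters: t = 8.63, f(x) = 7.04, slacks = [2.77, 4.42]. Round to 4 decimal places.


Step 1: Compute log-barrier.
ln values: [1.0188, 1.4861]
phi = -(1.0188 + 1.4861) = -2.505
Step 2: Compute augmented objective.
t*f(x) = 8.63*7.04 = 60.7552
Total = 60.7552 - 2.505 = 58.2502


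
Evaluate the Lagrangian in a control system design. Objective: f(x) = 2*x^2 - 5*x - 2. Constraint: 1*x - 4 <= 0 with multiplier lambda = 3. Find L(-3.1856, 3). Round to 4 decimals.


Step 1: Evaluate f(x).
f(-3.1856) = 2*(-3.1856)^2 - 5*(-3.1856) - 2 = 34.2241
Step 2: Evaluate g(x).
g(-3.1856) = 1*-3.1856 - 4 = -7.1856
Step 3: Compute Lagrangian.
L = 34.2241 + 3*-7.1856 = 12.6673


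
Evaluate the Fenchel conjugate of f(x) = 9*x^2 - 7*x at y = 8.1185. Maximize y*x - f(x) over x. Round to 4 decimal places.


f*(y) = sup_x {y*x - a*x^2 - b*x} = sup_x {(y-b)*x - a*x^2}
FOC: (y - b) - 2a*x = 0 => x* = (y - b)/(2a)
x* = (8.1185 + 7)/(2*9) = 0.8399
f*(8.1185) = (y-b)^2/(4a) = (8.1185 + 7)^2/(4*9)
= 228.569/36 = 6.3491


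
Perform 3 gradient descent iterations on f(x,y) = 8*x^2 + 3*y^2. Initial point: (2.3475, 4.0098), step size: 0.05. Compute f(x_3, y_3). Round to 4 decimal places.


Gradient descent on f(x,y) = 8*x^2 + 3*y^2.
Starting point: (2.3475, 4.0098), alpha = 0.05
Step 1: grad_x = 2*8*2.3475 = 37.56, grad_y = 2*3*4.0098 = 24.0588
  x_1 = 2.3475 - 0.05*37.56 = 0.4695
  y_1 = 4.0098 - 0.05*24.0588 = 2.8069
Step 2: grad_x = 2*8*0.4695 = 7.512, grad_y = 2*3*2.8069 = 16.8412
  x_2 = 0.4695 - 0.05*7.512 = 0.0939
  y_2 = 2.8069 - 0.05*16.8412 = 1.9648
Step 3: grad_x = 2*8*0.0939 = 1.5024, grad_y = 2*3*1.9648 = 11.7888
  x_3 = 0.0939 - 0.05*1.5024 = 0.0188
  y_3 = 1.9648 - 0.05*11.7888 = 1.3754
f(0.0188, 1.3754) = 8*0.0188^2 + 3*1.3754^2 = 5.6777
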